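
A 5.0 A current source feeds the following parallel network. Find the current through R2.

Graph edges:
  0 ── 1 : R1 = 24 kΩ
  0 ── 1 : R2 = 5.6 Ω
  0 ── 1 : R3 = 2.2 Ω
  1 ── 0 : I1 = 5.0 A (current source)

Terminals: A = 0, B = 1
All resistors sit directly between nodes 0 and 1, so they are in parallel and share one voltage V; the full source current 5 A splits among them.
1/R_par = 1/24000 + 1/5.6 + 1/2.2 = 0.6332 S  =>  R_par = 1.579 Ω
V = I × R_par = 5 × 1.579 = 7.897 V
I_R2 = V/R2 = 7.897/5.6 = 1.41 A

Final answer: 1.41 A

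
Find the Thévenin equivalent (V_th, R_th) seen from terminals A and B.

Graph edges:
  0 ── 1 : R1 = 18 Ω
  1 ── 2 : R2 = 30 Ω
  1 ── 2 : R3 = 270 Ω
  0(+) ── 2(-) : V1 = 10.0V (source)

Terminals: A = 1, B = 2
Step 1 — V_th is the open-circuit voltage V_A - V_B (nothing connected across the terminals).
Nodal analysis, taking node 2 as the 0 V reference.
Source V1 fixes V_0 = 10 V.
KCL at each unknown node (sum of currents leaving = 0; resistances in Ω):
  Node 1: (V_1 - 10)/18 + (V_1 - 0)/30 + (V_1 - 0)/270 = 0
Collecting terms: 0.09259 × V_1 = 0.5556  =>  V_1 = 6 V
V_th = V_1 - V_2 = 6 - 0 = 6 V
Step 2 — R_th: zero the source — replace V1 by a short circuit (node 2 merges into node 0) — and find the resistance seen between A (node 1) and B (node 0).
Reduce the network between node 1 (A) and node 0 (B) by series/parallel combination:
  Rp1 = R1 ‖ R2 ‖ R3 (parallel, all between nodes 0 and 1) = 1/(1/18 + 1/30 + 1/270) = 10.8 Ω
R_th = 10.8 Ω

Final answer: V_th = 6 V, R_th = 10.8 Ω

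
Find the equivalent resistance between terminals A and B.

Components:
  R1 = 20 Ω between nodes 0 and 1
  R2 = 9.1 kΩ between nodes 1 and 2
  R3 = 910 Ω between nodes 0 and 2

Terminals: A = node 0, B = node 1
Reduce the network between node 0 (A) and node 1 (B) by series/parallel combination:
  Rs1 = R3 + R2 (series, joined only at node 2) = 910 + 9100 = 10010 Ω
  Rp1 = R1 ‖ Rs1 (parallel, both between nodes 0 and 1) = 1/(1/20 + 1/10010) = 19.96 Ω
R_eq = 19.96 Ω

Final answer: 19.96 Ω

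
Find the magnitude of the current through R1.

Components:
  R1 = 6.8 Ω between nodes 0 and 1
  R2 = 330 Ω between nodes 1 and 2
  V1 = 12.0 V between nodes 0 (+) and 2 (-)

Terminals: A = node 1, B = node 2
Nodal analysis, taking node 2 as the 0 V reference.
Source V1 fixes V_0 = 12 V.
KCL at each unknown node (sum of currents leaving = 0; resistances in Ω):
  Node 1: (V_1 - 12)/6.8 + (V_1 - 0)/330 = 0
Collecting terms: 0.1501 × V_1 = 1.765  =>  V_1 = 11.76 V
I_R1 = (V_0 - V_1)/R1 = (12 - 11.76)/6.8 = 0.03563 A
|I_R1| = 0.03563 A

Final answer: |I_R1| = 0.03563 A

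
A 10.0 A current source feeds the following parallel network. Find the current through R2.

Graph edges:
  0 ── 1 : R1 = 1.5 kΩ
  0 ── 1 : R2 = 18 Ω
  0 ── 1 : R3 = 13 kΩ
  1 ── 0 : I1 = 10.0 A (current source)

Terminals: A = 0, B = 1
All resistors sit directly between nodes 0 and 1, so they are in parallel and share one voltage V; the full source current 10 A splits among them.
1/R_par = 1/1500 + 1/18 + 1/13000 = 0.0563 S  =>  R_par = 17.76 Ω
V = I × R_par = 10 × 17.76 = 177.6 V
I_R2 = V/R2 = 177.6/18 = 9.868 A

Final answer: 9.868 A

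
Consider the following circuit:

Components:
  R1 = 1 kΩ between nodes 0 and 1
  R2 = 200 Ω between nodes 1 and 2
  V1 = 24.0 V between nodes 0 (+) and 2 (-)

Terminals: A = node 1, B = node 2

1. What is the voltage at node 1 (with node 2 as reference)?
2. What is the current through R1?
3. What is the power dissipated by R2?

Nodal analysis, taking node 2 as the 0 V reference.
Source V1 fixes V_0 = 24 V.
KCL at each unknown node (sum of currents leaving = 0; resistances in Ω):
  Node 1: (V_1 - 24)/1000 + (V_1 - 0)/200 = 0
Collecting terms: 0.006 × V_1 = 0.024  =>  V_1 = 4 V
Part 1:
  Read off the nodal solution: V_1 = 4 V
Part 2:
  I_R1 = (V_0 - V_1)/R1 = (24 - 4)/1000 = 0.02 A
  Magnitude: I_R1 = 0.02 A
Part 3:
  I_R2 = (V_1 - V_2)/R2 = (4 - 0)/200 = 0.02 A
  P_R2 = I_R2² × R2 = (0.02)² × 200 = 0.08 W

Final answers:
1. V_1 = 4 V
2. I_R1 = 0.02 A
3. P_R2 = 0.08 W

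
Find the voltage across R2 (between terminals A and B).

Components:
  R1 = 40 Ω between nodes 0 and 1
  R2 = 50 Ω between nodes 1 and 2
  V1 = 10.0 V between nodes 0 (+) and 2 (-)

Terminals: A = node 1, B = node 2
R1 and R2 are in series across V1 (node 0 → node 1 → node 2), and the output A–B is taken across R2, so this is a voltage divider.
Series current: I = V1/(R1 + R2) = 10/(40 + 50) = 10/90 = 0.1111 A
V_R2 = I × R2 = V1 × R2/(R1 + R2) = 10 × 50/90 = 5.556 V

Final answer: 5.556 V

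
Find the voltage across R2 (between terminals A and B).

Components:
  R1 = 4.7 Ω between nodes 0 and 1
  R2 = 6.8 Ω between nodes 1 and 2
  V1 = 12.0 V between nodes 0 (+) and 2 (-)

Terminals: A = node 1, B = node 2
R1 and R2 are in series across V1 (node 0 → node 1 → node 2), and the output A–B is taken across R2, so this is a voltage divider.
Series current: I = V1/(R1 + R2) = 12/(4.7 + 6.8) = 12/11.5 = 1.043 A
V_R2 = I × R2 = V1 × R2/(R1 + R2) = 12 × 6.8/11.5 = 7.096 V

Final answer: 7.096 V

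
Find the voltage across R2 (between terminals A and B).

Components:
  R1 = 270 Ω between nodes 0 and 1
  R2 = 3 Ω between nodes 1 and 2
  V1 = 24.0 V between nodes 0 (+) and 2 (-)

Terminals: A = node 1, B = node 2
R1 and R2 are in series across V1 (node 0 → node 1 → node 2), and the output A–B is taken across R2, so this is a voltage divider.
Series current: I = V1/(R1 + R2) = 24/(270 + 3) = 24/273 = 0.08791 A
V_R2 = I × R2 = V1 × R2/(R1 + R2) = 24 × 3/273 = 0.2637 V

Final answer: 0.2637 V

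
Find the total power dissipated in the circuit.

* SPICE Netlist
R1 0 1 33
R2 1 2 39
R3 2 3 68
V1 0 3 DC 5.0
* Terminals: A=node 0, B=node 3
Nodal analysis, taking node 3 as the 0 V reference.
Source V1 fixes V_0 = 5 V.
KCL at each unknown node (sum of currents leaving = 0; resistances in Ω):
  Node 1: (V_1 - 5)/33 + (V_1 - V_2)/39 = 0
  Node 2: (V_2 - V_1)/39 + (V_2 - 0)/68 = 0
Collecting terms (coefficients in siemens):
  0.05594·V_1 - 0.02564·V_2 = 0.1515
  0.04035·V_2 - 0.02564·V_1 = 0
Determinant D = (0.05594)(0.04035) - (-0.02564)(-0.02564) = 0.0016
V_1 = [(0.1515)(0.04035) - (-0.02564)(0)]/D = 3.821 V
V_2 = [(0.05594)(0) - (0.1515)(-0.02564)]/D = 2.429 V
Power in each resistor, P = (ΔV)²/R:
  P_R1 = (5 - 3.821)²/33 = 0.04209 W
  P_R2 = (3.821 - 2.429)²/39 = 0.04974 W
  P_R3 = (2.429 - 0)²/68 = 0.08673 W
P_total = P_R1 + P_R2 + P_R3 = 0.1786 W

Final answer: 0.1786 W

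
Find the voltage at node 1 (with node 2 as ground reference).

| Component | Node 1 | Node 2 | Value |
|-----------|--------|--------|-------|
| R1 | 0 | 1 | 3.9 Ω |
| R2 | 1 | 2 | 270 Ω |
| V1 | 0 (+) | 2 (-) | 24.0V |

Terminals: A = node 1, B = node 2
Nodal analysis, taking node 2 as the 0 V reference.
Source V1 fixes V_0 = 24 V.
KCL at each unknown node (sum of currents leaving = 0; resistances in Ω):
  Node 1: (V_1 - 24)/3.9 + (V_1 - 0)/270 = 0
Collecting terms: 0.2601 × V_1 = 6.154  =>  V_1 = 23.66 V
The requested potential is V_1 = 23.66 V.

Final answer: V_1 = 23.66 V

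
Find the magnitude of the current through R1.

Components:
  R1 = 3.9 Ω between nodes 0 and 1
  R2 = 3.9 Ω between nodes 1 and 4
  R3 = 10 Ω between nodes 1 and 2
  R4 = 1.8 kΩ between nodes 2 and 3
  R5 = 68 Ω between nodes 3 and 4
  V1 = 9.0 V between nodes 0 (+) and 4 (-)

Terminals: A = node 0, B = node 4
Nodal analysis, taking node 4 as the 0 V reference.
Source V1 fixes V_0 = 9 V.
KCL at each unknown node (sum of currents leaving = 0; resistances in Ω):
  Node 1: (V_1 - 9)/3.9 + (V_1 - 0)/3.9 + (V_1 - V_2)/10 = 0
  Node 2: (V_2 - V_1)/10 + (V_2 - V_3)/1800 = 0
  Node 3: (V_3 - V_2)/1800 + (V_3 - 0)/68 = 0
Collecting terms (coefficients in siemens):
  0.6128·V_1 - 0.1·V_2 = 2.308
  0.1006·V_2 - 0.1·V_1 - 0.0005556·V_3 = 0
  0.01526·V_3 - 0.0005556·V_2 = 0
Solving these 3 simultaneous equations (Gaussian elimination) gives:
  V_1 = 4.495 V, V_2 = 4.471 V, V_3 = 0.1628 V
I_R1 = (V_0 - V_1)/R1 = (9 - 4.495)/3.9 = 1.155 A
|I_R1| = 1.155 A

Final answer: |I_R1| = 1.155 A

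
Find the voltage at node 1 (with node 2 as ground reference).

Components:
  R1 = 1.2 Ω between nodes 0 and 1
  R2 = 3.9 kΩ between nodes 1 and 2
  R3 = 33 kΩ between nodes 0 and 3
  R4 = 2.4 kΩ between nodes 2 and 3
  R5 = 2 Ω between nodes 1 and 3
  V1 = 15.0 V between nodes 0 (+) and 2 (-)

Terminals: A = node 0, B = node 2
Nodal analysis, taking node 2 as the 0 V reference.
Source V1 fixes V_0 = 15 V.
KCL at each unknown node (sum of currents leaving = 0; resistances in Ω):
  Node 1: (V_1 - 15)/1.2 + (V_1 - 0)/3900 + (V_1 - V_3)/2 = 0
  Node 3: (V_3 - 15)/33000 + (V_3 - 0)/2400 + (V_3 - V_1)/2 = 0
Collecting terms (coefficients in siemens):
  1.334·V_1 - 0.5·V_3 = 12.5
  0.5004·V_3 - 0.5·V_1 = 0.0004545
Determinant D = (1.334)(0.5004) - (-0.5)(-0.5) = 0.4174
V_1 = [(12.5)(0.5004) - (-0.5)(0.0004545)]/D = 14.99 V
V_3 = [(1.334)(0.0004545) - (12.5)(-0.5)]/D = 14.98 V
The requested potential is V_1 = 14.99 V.

Final answer: V_1 = 14.99 V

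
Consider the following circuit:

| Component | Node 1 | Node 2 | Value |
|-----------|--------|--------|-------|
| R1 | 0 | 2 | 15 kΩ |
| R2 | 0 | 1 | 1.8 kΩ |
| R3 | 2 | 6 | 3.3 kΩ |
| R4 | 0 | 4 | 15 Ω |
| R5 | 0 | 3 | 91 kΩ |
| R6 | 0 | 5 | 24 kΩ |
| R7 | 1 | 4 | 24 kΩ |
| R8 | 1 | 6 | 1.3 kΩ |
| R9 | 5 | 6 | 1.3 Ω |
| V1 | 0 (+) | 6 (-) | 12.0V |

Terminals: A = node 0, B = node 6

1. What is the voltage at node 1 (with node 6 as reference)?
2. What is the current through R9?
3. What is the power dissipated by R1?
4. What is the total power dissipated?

Nodal analysis, taking node 6 as the 0 V reference.
Source V1 fixes V_0 = 12 V.
KCL at each unknown node (sum of currents leaving = 0; resistances in Ω):
  Node 1: (V_1 - 12)/1800 + (V_1 - V_4)/24000 + (V_1 - 0)/1300 = 0
  Node 2: (V_2 - 12)/15000 + (V_2 - 0)/3300 = 0
  Node 3: (V_3 - 12)/91000 = 0
  Node 4: (V_4 - 12)/15 + (V_4 - V_1)/24000 = 0
  Node 5: (V_5 - 12)/24000 + (V_5 - 0)/1.3 = 0
Collecting terms (coefficients in siemens):
  0.001366·V_1 - 0.00004167·V_4 = 0.006667
  0.0003697·V_2 = 0.0008
  0.00001099·V_3 = 0.0001319
  0.06671·V_4 - 0.00004167·V_1 = 0.8
  0.7693·V_5 = 0.0005
Solving these 5 simultaneous equations (Gaussian elimination) gives:
  V_1 = 5.245 V, V_2 = 2.164 V, V_3 = 12 V, V_4 = 12 V
  V_5 = 0.00065 V
Part 1:
  Read off the nodal solution: V_1 = 5.245 V
Part 2:
  I_R9 = (V_5 - V_6)/R9 = (0.00065 - 0)/1.3 = 0.0005 A
  Magnitude: I_R9 = 0.0005 A
Part 3:
  I_R1 = (V_0 - V_2)/R1 = (12 - 2.164)/15000 = 0.0006557 A
  P_R1 = I_R1² × R1 = (0.0006557)² × 15000 = 0.00645 W
Part 4:
  Power in each resistor, P = (ΔV)²/R:
    P_R1 = (12 - 2.164)²/15000 = 0.00645 W
    P_R2 = (12 - 5.245)²/1800 = 0.02535 W
    P_R3 = (2.164 - 0)²/3300 = 0.001419 W
    P_R4 = (12 - 12)²/15 = 0.000001187 W
    P_R5 = (12 - 12)²/91000 = 0 W
    P_R6 = (12 - 0.00065)²/24000 = 0.005999 W
    P_R7 = (5.245 - 12)²/24000 = 0.001899 W
    P_R8 = (5.245 - 0)²/1300 = 0.02116 W
    P_R9 = (0.00065 - 0)²/1.3 = 0.000000325 W
  P_total = P_R1 + P_R2 + P_R3 + P_R4 + P_R5 + P_R6 + P_R7 + P_R8 + P_R9 = 0.06228 W

Final answers:
1. V_1 = 5.245 V
2. I_R9 = 0.0005 A
3. P_R1 = 0.00645 W
4. P_total = 0.06228 W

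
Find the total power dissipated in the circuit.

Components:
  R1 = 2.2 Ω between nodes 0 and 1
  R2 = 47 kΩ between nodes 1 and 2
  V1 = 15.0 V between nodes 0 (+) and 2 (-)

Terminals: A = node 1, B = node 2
Nodal analysis, taking node 2 as the 0 V reference.
Source V1 fixes V_0 = 15 V.
KCL at each unknown node (sum of currents leaving = 0; resistances in Ω):
  Node 1: (V_1 - 15)/2.2 + (V_1 - 0)/47000 = 0
Collecting terms: 0.4546 × V_1 = 6.818  =>  V_1 = 15 V
Power in each resistor, P = (ΔV)²/R:
  P_R1 = (15 - 15)²/2.2 = 0.0000002241 W
  P_R2 = (15 - 0)²/47000 = 0.004787 W
P_total = P_R1 + P_R2 = 0.004787 W

Final answer: 0.004787 W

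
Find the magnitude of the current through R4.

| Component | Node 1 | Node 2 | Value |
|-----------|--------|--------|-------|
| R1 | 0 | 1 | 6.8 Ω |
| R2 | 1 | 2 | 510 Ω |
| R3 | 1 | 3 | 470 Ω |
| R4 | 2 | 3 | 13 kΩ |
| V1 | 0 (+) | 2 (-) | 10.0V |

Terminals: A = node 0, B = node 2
Nodal analysis, taking node 2 as the 0 V reference.
Source V1 fixes V_0 = 10 V.
KCL at each unknown node (sum of currents leaving = 0; resistances in Ω):
  Node 1: (V_1 - 10)/6.8 + (V_1 - 0)/510 + (V_1 - V_3)/470 = 0
  Node 3: (V_3 - V_1)/470 + (V_3 - 0)/13000 = 0
Collecting terms (coefficients in siemens):
  0.1511·V_1 - 0.002128·V_3 = 1.471
  0.002205·V_3 - 0.002128·V_1 = 0
Determinant D = (0.1511)(0.002205) - (-0.002128)(-0.002128) = 0.0003287
V_1 = [(1.471)(0.002205) - (-0.002128)(0)]/D = 9.864 V
V_3 = [(0.1511)(0) - (1.471)(-0.002128)]/D = 9.519 V
I_R4 = (V_2 - V_3)/R4 = (0 - 9.519)/13000 = -0.0007323 A
|I_R4| = 0.0007323 A

Final answer: |I_R4| = 0.0007323 A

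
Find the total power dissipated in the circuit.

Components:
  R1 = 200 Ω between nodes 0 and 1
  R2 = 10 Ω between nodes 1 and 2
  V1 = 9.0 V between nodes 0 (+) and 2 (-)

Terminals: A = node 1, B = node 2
Nodal analysis, taking node 2 as the 0 V reference.
Source V1 fixes V_0 = 9 V.
KCL at each unknown node (sum of currents leaving = 0; resistances in Ω):
  Node 1: (V_1 - 9)/200 + (V_1 - 0)/10 = 0
Collecting terms: 0.105 × V_1 = 0.045  =>  V_1 = 0.4286 V
Power in each resistor, P = (ΔV)²/R:
  P_R1 = (9 - 0.4286)²/200 = 0.3673 W
  P_R2 = (0.4286 - 0)²/10 = 0.01837 W
P_total = P_R1 + P_R2 = 0.3857 W

Final answer: 0.3857 W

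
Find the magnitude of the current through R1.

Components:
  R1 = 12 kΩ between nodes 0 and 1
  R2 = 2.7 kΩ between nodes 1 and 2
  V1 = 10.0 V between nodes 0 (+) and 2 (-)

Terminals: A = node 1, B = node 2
Nodal analysis, taking node 2 as the 0 V reference.
Source V1 fixes V_0 = 10 V.
KCL at each unknown node (sum of currents leaving = 0; resistances in Ω):
  Node 1: (V_1 - 10)/12000 + (V_1 - 0)/2700 = 0
Collecting terms: 0.0004537 × V_1 = 0.0008333  =>  V_1 = 1.837 V
I_R1 = (V_0 - V_1)/R1 = (10 - 1.837)/12000 = 0.0006803 A
|I_R1| = 0.0006803 A

Final answer: |I_R1| = 0.0006803 A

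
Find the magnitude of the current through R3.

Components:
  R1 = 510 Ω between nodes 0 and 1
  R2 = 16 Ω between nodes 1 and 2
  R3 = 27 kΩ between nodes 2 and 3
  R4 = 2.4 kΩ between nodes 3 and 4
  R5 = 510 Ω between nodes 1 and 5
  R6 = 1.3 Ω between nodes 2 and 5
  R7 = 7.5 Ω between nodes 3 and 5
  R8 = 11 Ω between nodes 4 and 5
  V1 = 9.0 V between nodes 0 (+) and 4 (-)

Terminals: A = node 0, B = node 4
Nodal analysis, taking node 4 as the 0 V reference.
Source V1 fixes V_0 = 9 V.
KCL at each unknown node (sum of currents leaving = 0; resistances in Ω):
  Node 1: (V_1 - 9)/510 + (V_1 - V_2)/16 + (V_1 - V_5)/510 = 0
  Node 2: (V_2 - V_1)/16 + (V_2 - V_3)/27000 + (V_2 - V_5)/1.3 = 0
  Node 3: (V_3 - V_2)/27000 + (V_3 - 0)/2400 + (V_3 - V_5)/7.5 = 0
  Node 5: (V_5 - V_1)/510 + (V_5 - V_2)/1.3 + (V_5 - V_3)/7.5 + (V_5 - 0)/11 = 0
Collecting terms (coefficients in siemens):
  0.06642·V_1 - 0.0625·V_2 - 0.001961·V_5 = 0.01765
  0.8318·V_2 - 0.0625·V_1 - 0.00003704·V_3 - 0.7692·V_5 = 0
  0.1338·V_3 - 0.00003704·V_2 - 0.1333·V_5 = 0
  0.9954·V_5 - 0.001961·V_1 - 0.7692·V_2 - 0.1333·V_3 = 0
Solving these 4 simultaneous equations (Gaussian elimination) gives:
  V_1 = 0.4634 V, V_2 = 0.2043 V, V_3 = 0.1827 V, V_5 = 0.1833 V
I_R3 = (V_2 - V_3)/R3 = (0.2043 - 0.1827)/27000 = 0.0000008004 A
|I_R3| = 0.0000008004 A

Final answer: |I_R3| = 8.004e-07 A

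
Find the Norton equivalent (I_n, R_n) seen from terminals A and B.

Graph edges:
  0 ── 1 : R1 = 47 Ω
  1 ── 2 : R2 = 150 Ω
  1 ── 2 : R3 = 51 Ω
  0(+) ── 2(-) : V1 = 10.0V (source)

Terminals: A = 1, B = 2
Find the Thévenin equivalent first; then I_n = V_th/R_th and R_n = R_th.
Step 1 — V_th is the open-circuit voltage V_A - V_B (nothing connected across the terminals).
Nodal analysis, taking node 2 as the 0 V reference.
Source V1 fixes V_0 = 10 V.
KCL at each unknown node (sum of currents leaving = 0; resistances in Ω):
  Node 1: (V_1 - 10)/47 + (V_1 - 0)/150 + (V_1 - 0)/51 = 0
Collecting terms: 0.04755 × V_1 = 0.2128  =>  V_1 = 4.474 V
V_th = V_1 - V_2 = 4.474 - 0 = 4.474 V
Step 2 — R_th: zero the source — replace V1 by a short circuit (node 2 merges into node 0) — and find the resistance seen between A (node 1) and B (node 0).
Reduce the network between node 1 (A) and node 0 (B) by series/parallel combination:
  Rp1 = R1 ‖ R2 ‖ R3 (parallel, all between nodes 0 and 1) = 1/(1/47 + 1/150 + 1/51) = 21.03 Ω
R_th = 21.03 Ω
I_n = V_th/R_th = 4.474/21.03 = 0.2128 A, and R_n = R_th = 21.03 Ω

Final answer: I_n = 0.2128 A, R_n = 21.03 Ω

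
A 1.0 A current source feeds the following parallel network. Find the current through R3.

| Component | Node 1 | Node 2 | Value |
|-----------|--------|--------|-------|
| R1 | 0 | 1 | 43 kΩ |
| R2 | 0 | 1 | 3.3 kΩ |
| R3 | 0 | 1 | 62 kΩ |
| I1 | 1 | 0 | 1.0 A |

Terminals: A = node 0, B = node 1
All resistors sit directly between nodes 0 and 1, so they are in parallel and share one voltage V; the full source current 1 A splits among them.
1/R_par = 1/43000 + 1/3300 + 1/62000 = 0.0003424 S  =>  R_par = 2920 Ω
V = I × R_par = 1 × 2920 = 2920 V
I_R3 = V/R3 = 2920/62000 = 0.0471 A

Final answer: 0.0471 A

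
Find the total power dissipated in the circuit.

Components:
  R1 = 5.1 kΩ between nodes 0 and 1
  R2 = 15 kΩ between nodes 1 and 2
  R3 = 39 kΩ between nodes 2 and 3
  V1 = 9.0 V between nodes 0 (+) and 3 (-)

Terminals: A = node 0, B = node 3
Nodal analysis, taking node 3 as the 0 V reference.
Source V1 fixes V_0 = 9 V.
KCL at each unknown node (sum of currents leaving = 0; resistances in Ω):
  Node 1: (V_1 - 9)/5100 + (V_1 - V_2)/15000 = 0
  Node 2: (V_2 - V_1)/15000 + (V_2 - 0)/39000 = 0
Collecting terms (coefficients in siemens):
  0.0002627·V_1 - 0.00006667·V_2 = 0.001765
  0.00009231·V_2 - 0.00006667·V_1 = 0
Determinant D = (0.0002627)(0.00009231) - (-0.00006667)(-0.00006667) = 0.00000001981
V_1 = [(0.001765)(0.00009231) - (-0.00006667)(0)]/D = 8.223 V
V_2 = [(0.0002627)(0) - (0.001765)(-0.00006667)]/D = 5.939 V
Power in each resistor, P = (ΔV)²/R:
  P_R1 = (9 - 8.223)²/5100 = 0.0001183 W
  P_R2 = (8.223 - 5.939)²/15000 = 0.0003479 W
  P_R3 = (5.939 - 0)²/39000 = 0.0009044 W
P_total = P_R1 + P_R2 + P_R3 = 0.001371 W

Final answer: 0.001371 W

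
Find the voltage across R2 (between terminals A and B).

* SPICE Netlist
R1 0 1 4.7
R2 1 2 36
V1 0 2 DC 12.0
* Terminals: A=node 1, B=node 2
R1 and R2 are in series across V1 (node 0 → node 1 → node 2), and the output A–B is taken across R2, so this is a voltage divider.
Series current: I = V1/(R1 + R2) = 12/(4.7 + 36) = 12/40.7 = 0.2948 A
V_R2 = I × R2 = V1 × R2/(R1 + R2) = 12 × 36/40.7 = 10.61 V

Final answer: 10.61 V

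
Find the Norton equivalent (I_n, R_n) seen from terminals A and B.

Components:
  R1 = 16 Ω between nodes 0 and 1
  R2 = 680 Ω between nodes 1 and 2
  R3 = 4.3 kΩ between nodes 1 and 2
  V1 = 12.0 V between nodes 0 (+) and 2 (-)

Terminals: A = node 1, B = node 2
Find the Thévenin equivalent first; then I_n = V_th/R_th and R_n = R_th.
Step 1 — V_th is the open-circuit voltage V_A - V_B (nothing connected across the terminals).
Nodal analysis, taking node 2 as the 0 V reference.
Source V1 fixes V_0 = 12 V.
KCL at each unknown node (sum of currents leaving = 0; resistances in Ω):
  Node 1: (V_1 - 12)/16 + (V_1 - 0)/680 + (V_1 - 0)/4300 = 0
Collecting terms: 0.0642 × V_1 = 0.75  =>  V_1 = 11.68 V
V_th = V_1 - V_2 = 11.68 - 0 = 11.68 V
Step 2 — R_th: zero the source — replace V1 by a short circuit (node 2 merges into node 0) — and find the resistance seen between A (node 1) and B (node 0).
Reduce the network between node 1 (A) and node 0 (B) by series/parallel combination:
  Rp1 = R1 ‖ R2 ‖ R3 (parallel, all between nodes 0 and 1) = 1/(1/16 + 1/680 + 1/4300) = 15.58 Ω
R_th = 15.58 Ω
I_n = V_th/R_th = 11.68/15.58 = 0.75 A, and R_n = R_th = 15.58 Ω

Final answer: I_n = 0.75 A, R_n = 15.58 Ω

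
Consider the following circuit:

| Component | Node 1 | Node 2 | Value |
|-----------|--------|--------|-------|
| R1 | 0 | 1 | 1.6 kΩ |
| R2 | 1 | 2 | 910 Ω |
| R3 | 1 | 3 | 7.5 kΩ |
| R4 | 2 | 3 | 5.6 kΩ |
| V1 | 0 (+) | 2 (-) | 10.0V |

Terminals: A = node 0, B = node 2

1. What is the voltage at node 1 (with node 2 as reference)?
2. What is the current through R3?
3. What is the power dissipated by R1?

Nodal analysis, taking node 2 as the 0 V reference.
Source V1 fixes V_0 = 10 V.
KCL at each unknown node (sum of currents leaving = 0; resistances in Ω):
  Node 1: (V_1 - 10)/1600 + (V_1 - 0)/910 + (V_1 - V_3)/7500 = 0
  Node 3: (V_3 - V_1)/7500 + (V_3 - 0)/5600 = 0
Collecting terms (coefficients in siemens):
  0.001857·V_1 - 0.0001333·V_3 = 0.00625
  0.0003119·V_3 - 0.0001333·V_1 = 0
Determinant D = (0.001857)(0.0003119) - (-0.0001333)(-0.0001333) = 0.0000005615
V_1 = [(0.00625)(0.0003119) - (-0.0001333)(0)]/D = 3.472 V
V_3 = [(0.001857)(0) - (0.00625)(-0.0001333)]/D = 1.484 V
Part 1:
  Read off the nodal solution: V_1 = 3.472 V
Part 2:
  I_R3 = (V_1 - V_3)/R3 = (3.472 - 1.484)/7500 = 0.000265 A
  Magnitude: I_R3 = 0.000265 A
Part 3:
  I_R1 = (V_0 - V_1)/R1 = (10 - 3.472)/1600 = 0.00408 A
  P_R1 = I_R1² × R1 = (0.00408)² × 1600 = 0.02664 W

Final answers:
1. V_1 = 3.472 V
2. I_R3 = 0.000265 A
3. P_R1 = 0.02664 W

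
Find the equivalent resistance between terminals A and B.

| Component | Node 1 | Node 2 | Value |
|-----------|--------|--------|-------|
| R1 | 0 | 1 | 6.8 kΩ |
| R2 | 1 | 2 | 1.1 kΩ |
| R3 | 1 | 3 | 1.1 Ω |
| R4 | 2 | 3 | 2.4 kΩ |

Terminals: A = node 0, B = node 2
Reduce the network between node 0 (A) and node 2 (B) by series/parallel combination:
  Rs1 = R3 + R4 (series, joined only at node 3) = 1.1 + 2400 = 2401 Ω
  Rp1 = R2 ‖ Rs1 (parallel, both between nodes 1 and 2) = 1/(1/1100 + 1/2401) = 754.4 Ω
  Rs2 = R1 + Rp1 (series, joined only at node 1) = 6800 + 754.4 = 7554 Ω
R_eq = 7.554 kΩ

Final answer: 7.554 kΩ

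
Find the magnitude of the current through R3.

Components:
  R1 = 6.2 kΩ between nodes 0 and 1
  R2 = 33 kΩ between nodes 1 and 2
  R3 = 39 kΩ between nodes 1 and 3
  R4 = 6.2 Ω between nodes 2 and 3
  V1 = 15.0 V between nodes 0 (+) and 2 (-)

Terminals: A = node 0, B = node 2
Nodal analysis, taking node 2 as the 0 V reference.
Source V1 fixes V_0 = 15 V.
KCL at each unknown node (sum of currents leaving = 0; resistances in Ω):
  Node 1: (V_1 - 15)/6200 + (V_1 - 0)/33000 + (V_1 - V_3)/39000 = 0
  Node 3: (V_3 - V_1)/39000 + (V_3 - 0)/6.2 = 0
Collecting terms (coefficients in siemens):
  0.0002172·V_1 - 0.00002564·V_3 = 0.002419
  0.1613·V_3 - 0.00002564·V_1 = 0
Determinant D = (0.0002172)(0.1613) - (-0.00002564)(-0.00002564) = 0.00003504
V_1 = [(0.002419)(0.1613) - (-0.00002564)(0)]/D = 11.14 V
V_3 = [(0.0002172)(0) - (0.002419)(-0.00002564)]/D = 0.00177 V
I_R3 = (V_1 - V_3)/R3 = (11.14 - 0.00177)/39000 = 0.0002855 A
|I_R3| = 0.0002855 A

Final answer: |I_R3| = 0.0002855 A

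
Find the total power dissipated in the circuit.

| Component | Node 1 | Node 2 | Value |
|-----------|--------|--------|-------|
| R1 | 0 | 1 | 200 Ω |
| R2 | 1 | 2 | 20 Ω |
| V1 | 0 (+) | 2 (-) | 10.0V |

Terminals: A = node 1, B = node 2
Nodal analysis, taking node 2 as the 0 V reference.
Source V1 fixes V_0 = 10 V.
KCL at each unknown node (sum of currents leaving = 0; resistances in Ω):
  Node 1: (V_1 - 10)/200 + (V_1 - 0)/20 = 0
Collecting terms: 0.055 × V_1 = 0.05  =>  V_1 = 0.9091 V
Power in each resistor, P = (ΔV)²/R:
  P_R1 = (10 - 0.9091)²/200 = 0.4132 W
  P_R2 = (0.9091 - 0)²/20 = 0.04132 W
P_total = P_R1 + P_R2 = 0.4545 W

Final answer: 0.4545 W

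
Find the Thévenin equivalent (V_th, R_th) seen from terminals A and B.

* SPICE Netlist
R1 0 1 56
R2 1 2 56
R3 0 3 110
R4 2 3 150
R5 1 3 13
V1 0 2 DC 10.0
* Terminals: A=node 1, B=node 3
Step 1 — V_th is the open-circuit voltage V_A - V_B (nothing connected across the terminals).
Nodal analysis, taking node 2 as the 0 V reference.
Source V1 fixes V_0 = 10 V.
KCL at each unknown node (sum of currents leaving = 0; resistances in Ω):
  Node 1: (V_1 - 10)/56 + (V_1 - 0)/56 + (V_1 - V_3)/13 = 0
  Node 3: (V_3 - 10)/110 + (V_3 - 0)/150 + (V_3 - V_1)/13 = 0
Collecting terms (coefficients in siemens):
  0.1126·V_1 - 0.07692·V_3 = 0.1786
  0.09268·V_3 - 0.07692·V_1 = 0.09091
Determinant D = (0.1126)(0.09268) - (-0.07692)(-0.07692) = 0.004522
V_1 = [(0.1786)(0.09268) - (-0.07692)(0.09091)]/D = 5.206 V
V_3 = [(0.1126)(0.09091) - (0.1786)(-0.07692)]/D = 5.302 V
V_th = V_1 - V_3 = 5.206 - 5.302 = -0.09573 V
Step 2 — R_th: zero the source — replace V1 by a short circuit (node 2 merges into node 0) — and find the resistance seen between A (node 1) and B (node 3).
Reduce the network between node 1 (A) and node 3 (B) by series/parallel combination:
  Rp1 = R1 ‖ R2 (parallel, both between nodes 0 and 1) = 1/(1/56 + 1/56) = 28 Ω
  Rp2 = R3 ‖ R4 (parallel, both between nodes 0 and 3) = 1/(1/110 + 1/150) = 63.46 Ω
  Rs1 = Rp1 + Rp2 (series, joined only at node 0) = 28 + 63.46 = 91.46 Ω
  Rp3 = R5 ‖ Rs1 (parallel, both between nodes 1 and 3) = 1/(1/13 + 1/91.46) = 11.38 Ω
R_th = 11.38 Ω

Final answer: V_th = -0.09573 V, R_th = 11.38 Ω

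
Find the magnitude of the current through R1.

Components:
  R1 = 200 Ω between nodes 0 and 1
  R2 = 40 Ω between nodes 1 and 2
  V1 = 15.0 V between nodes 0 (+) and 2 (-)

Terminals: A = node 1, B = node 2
Nodal analysis, taking node 2 as the 0 V reference.
Source V1 fixes V_0 = 15 V.
KCL at each unknown node (sum of currents leaving = 0; resistances in Ω):
  Node 1: (V_1 - 15)/200 + (V_1 - 0)/40 = 0
Collecting terms: 0.03 × V_1 = 0.075  =>  V_1 = 2.5 V
I_R1 = (V_0 - V_1)/R1 = (15 - 2.5)/200 = 0.0625 A
|I_R1| = 0.0625 A

Final answer: |I_R1| = 0.0625 A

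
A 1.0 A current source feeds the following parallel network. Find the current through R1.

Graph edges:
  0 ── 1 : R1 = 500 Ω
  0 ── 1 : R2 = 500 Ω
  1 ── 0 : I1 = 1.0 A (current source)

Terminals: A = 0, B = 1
All resistors sit directly between nodes 0 and 1, so they are in parallel and share one voltage V; the full source current 1 A splits among them.
1/R_par = 1/500 + 1/500 = 0.004 S  =>  R_par = 250 Ω
V = I × R_par = 1 × 250 = 250 V
I_R1 = V/R1 = 250/500 = 0.5 A

Final answer: 0.5 A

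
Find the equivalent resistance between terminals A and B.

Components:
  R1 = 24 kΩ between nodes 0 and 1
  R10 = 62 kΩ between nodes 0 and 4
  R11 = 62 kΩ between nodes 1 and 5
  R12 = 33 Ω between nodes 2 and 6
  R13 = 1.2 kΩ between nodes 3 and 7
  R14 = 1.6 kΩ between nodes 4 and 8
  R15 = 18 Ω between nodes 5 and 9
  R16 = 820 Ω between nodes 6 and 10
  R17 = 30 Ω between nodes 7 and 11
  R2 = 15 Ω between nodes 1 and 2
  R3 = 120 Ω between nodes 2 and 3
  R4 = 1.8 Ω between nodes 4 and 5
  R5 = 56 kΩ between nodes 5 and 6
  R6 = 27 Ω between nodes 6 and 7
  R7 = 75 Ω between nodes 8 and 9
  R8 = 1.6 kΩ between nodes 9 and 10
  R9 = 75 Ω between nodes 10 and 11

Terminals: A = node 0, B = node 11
The network is not a plain series/parallel combination. Inject a 1 A test current into terminal A (node 0) and return it from terminal B (node 11); then R_eq = V_A / (1 A).
Nodal analysis, taking node 11 as the 0 V reference.
Current source I_test pushes 1 A into node 0 and draws it out of node 11.
KCL at each unknown node (sum of currents leaving = 0; resistances in Ω):
  Node 0: (V_0 - V_1)/24000 + (V_0 - V_4)/62000 - 1 = 0
  Node 1: (V_1 - V_0)/24000 + (V_1 - V_2)/15 + (V_1 - V_5)/62000 = 0
  Node 2: (V_2 - V_1)/15 + (V_2 - V_3)/120 + (V_2 - V_6)/33 = 0
  Node 3: (V_3 - V_2)/120 + (V_3 - V_7)/1200 = 0
  Node 4: (V_4 - V_0)/62000 + (V_4 - V_5)/1.8 + (V_4 - V_8)/1600 = 0
  Node 5: (V_5 - V_1)/62000 + (V_5 - V_4)/1.8 + (V_5 - V_6)/56000 + (V_5 - V_9)/18 = 0
  Node 6: (V_6 - V_2)/33 + (V_6 - V_5)/56000 + (V_6 - V_7)/27 + (V_6 - V_10)/820 = 0
  Node 7: (V_7 - V_3)/1200 + (V_7 - V_6)/27 + (V_7 - 0)/30 = 0
  Node 8: (V_8 - V_4)/1600 + (V_8 - V_9)/75 = 0
  Node 9: (V_9 - V_5)/18 + (V_9 - V_8)/75 + (V_9 - V_10)/1600 = 0
  Node 10: (V_10 - V_6)/820 + (V_10 - V_9)/1600 + (V_10 - 0)/75 = 0
Collecting terms (coefficients in siemens):
  0.0000578·V_0 - 0.00004167·V_1 - 0.00001613·V_4 = 1
  0.06672·V_1 - 0.00004167·V_0 - 0.06667·V_2 - 0.00001613·V_5 = 0
  0.1053·V_2 - 0.06667·V_1 - 0.008333·V_3 - 0.0303·V_6 = 0
  0.009167·V_3 - 0.008333·V_2 - 0.0008333·V_7 = 0
  0.5562·V_4 - 0.00001613·V_0 - 0.5556·V_5 - 0.000625·V_8 = 0
  0.6111·V_5 - 0.00001613·V_1 - 0.5556·V_4 - 0.00001786·V_6 - 0.05556·V_9 = 0
  0.06858·V_6 - 0.0303·V_2 - 0.00001786·V_5 - 0.03704·V_7 - 0.00122·V_10 = 0
  0.0712·V_7 - 0.0008333·V_3 - 0.03704·V_6 = 0
  0.01396·V_8 - 0.000625·V_4 - 0.01333·V_9 = 0
  0.06951·V_9 - 0.05556·V_5 - 0.01333·V_8 - 0.000625·V_10 = 0
  0.01518·V_10 - 0.00122·V_6 - 0.000625·V_9 = 0
Solving these 11 simultaneous equations (Gaussian elimination) gives:
  V_0 = 17480 V, V_1 = 74.01 V, V_2 = 63.04 V, V_3 = 59.26 V
  V_4 = 445 V, V_5 = 444.5 V, V_6 = 39.95 V, V_7 = 21.47 V
  V_8 = 440 V, V_9 = 439.8 V, V_10 = 21.32 V
R_eq = V_0 / 1 A = 17480 Ω = 17.48 kΩ

Final answer: 17.48 kΩ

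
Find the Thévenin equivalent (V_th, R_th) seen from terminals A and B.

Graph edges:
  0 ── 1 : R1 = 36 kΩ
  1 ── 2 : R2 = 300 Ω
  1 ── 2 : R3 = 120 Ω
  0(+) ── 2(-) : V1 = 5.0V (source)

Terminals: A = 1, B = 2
Step 1 — V_th is the open-circuit voltage V_A - V_B (nothing connected across the terminals).
Nodal analysis, taking node 2 as the 0 V reference.
Source V1 fixes V_0 = 5 V.
KCL at each unknown node (sum of currents leaving = 0; resistances in Ω):
  Node 1: (V_1 - 5)/36000 + (V_1 - 0)/300 + (V_1 - 0)/120 = 0
Collecting terms: 0.01169 × V_1 = 0.0001389  =>  V_1 = 0.01188 V
V_th = V_1 - V_2 = 0.01188 - 0 = 0.01188 V
Step 2 — R_th: zero the source — replace V1 by a short circuit (node 2 merges into node 0) — and find the resistance seen between A (node 1) and B (node 0).
Reduce the network between node 1 (A) and node 0 (B) by series/parallel combination:
  Rp1 = R1 ‖ R2 ‖ R3 (parallel, all between nodes 0 and 1) = 1/(1/36000 + 1/300 + 1/120) = 85.51 Ω
R_th = 85.51 Ω

Final answer: V_th = 0.01188 V, R_th = 85.51 Ω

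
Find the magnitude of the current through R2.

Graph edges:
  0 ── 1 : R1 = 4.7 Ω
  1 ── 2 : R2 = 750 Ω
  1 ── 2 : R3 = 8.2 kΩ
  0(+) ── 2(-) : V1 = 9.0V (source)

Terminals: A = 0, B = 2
Nodal analysis, taking node 2 as the 0 V reference.
Source V1 fixes V_0 = 9 V.
KCL at each unknown node (sum of currents leaving = 0; resistances in Ω):
  Node 1: (V_1 - 9)/4.7 + (V_1 - 0)/750 + (V_1 - 0)/8200 = 0
Collecting terms: 0.2142 × V_1 = 1.915  =>  V_1 = 8.939 V
I_R2 = (V_1 - V_2)/R2 = (8.939 - 0)/750 = 0.01192 A
|I_R2| = 0.01192 A

Final answer: |I_R2| = 0.01192 A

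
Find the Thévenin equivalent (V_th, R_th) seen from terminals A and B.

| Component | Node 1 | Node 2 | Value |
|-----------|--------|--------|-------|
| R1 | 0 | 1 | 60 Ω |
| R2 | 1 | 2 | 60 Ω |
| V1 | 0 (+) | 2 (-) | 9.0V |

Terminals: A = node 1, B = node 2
Step 1 — V_th is the open-circuit voltage V_A - V_B (nothing connected across the terminals).
Nodal analysis, taking node 2 as the 0 V reference.
Source V1 fixes V_0 = 9 V.
KCL at each unknown node (sum of currents leaving = 0; resistances in Ω):
  Node 1: (V_1 - 9)/60 + (V_1 - 0)/60 = 0
Collecting terms: 0.03333 × V_1 = 0.15  =>  V_1 = 4.5 V
V_th = V_1 - V_2 = 4.5 - 0 = 4.5 V
Step 2 — R_th: zero the source — replace V1 by a short circuit (node 2 merges into node 0) — and find the resistance seen between A (node 1) and B (node 0).
Reduce the network between node 1 (A) and node 0 (B) by series/parallel combination:
  Rp1 = R1 ‖ R2 (parallel, both between nodes 0 and 1) = 1/(1/60 + 1/60) = 30 Ω
R_th = 30 Ω

Final answer: V_th = 4.5 V, R_th = 30 Ω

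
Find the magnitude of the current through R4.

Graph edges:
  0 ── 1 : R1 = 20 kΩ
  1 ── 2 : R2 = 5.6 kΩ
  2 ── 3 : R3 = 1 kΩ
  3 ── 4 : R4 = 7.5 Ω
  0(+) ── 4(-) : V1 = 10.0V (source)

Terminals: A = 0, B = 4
Nodal analysis, taking node 4 as the 0 V reference.
Source V1 fixes V_0 = 10 V.
KCL at each unknown node (sum of currents leaving = 0; resistances in Ω):
  Node 1: (V_1 - 10)/20000 + (V_1 - V_2)/5600 = 0
  Node 2: (V_2 - V_1)/5600 + (V_2 - V_3)/1000 = 0
  Node 3: (V_3 - V_2)/1000 + (V_3 - 0)/7.5 = 0
Collecting terms (coefficients in siemens):
  0.0002286·V_1 - 0.0001786·V_2 = 0.0005
  0.001179·V_2 - 0.0001786·V_1 - 0.001·V_3 = 0
  0.1343·V_3 - 0.001·V_2 = 0
Solving these 3 simultaneous equations (Gaussian elimination) gives:
  V_1 = 2.483 V, V_2 = 0.3787 V, V_3 = 0.002819 V
I_R4 = (V_3 - V_4)/R4 = (0.002819 - 0)/7.5 = 0.0003758 A
|I_R4| = 0.0003758 A

Final answer: |I_R4| = 0.0003758 A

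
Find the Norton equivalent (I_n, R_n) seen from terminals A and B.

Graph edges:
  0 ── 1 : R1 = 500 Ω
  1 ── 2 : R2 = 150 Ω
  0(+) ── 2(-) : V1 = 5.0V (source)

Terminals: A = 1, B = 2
Find the Thévenin equivalent first; then I_n = V_th/R_th and R_n = R_th.
Step 1 — V_th is the open-circuit voltage V_A - V_B (nothing connected across the terminals).
Nodal analysis, taking node 2 as the 0 V reference.
Source V1 fixes V_0 = 5 V.
KCL at each unknown node (sum of currents leaving = 0; resistances in Ω):
  Node 1: (V_1 - 5)/500 + (V_1 - 0)/150 = 0
Collecting terms: 0.008667 × V_1 = 0.01  =>  V_1 = 1.154 V
V_th = V_1 - V_2 = 1.154 - 0 = 1.154 V
Step 2 — R_th: zero the source — replace V1 by a short circuit (node 2 merges into node 0) — and find the resistance seen between A (node 1) and B (node 0).
Reduce the network between node 1 (A) and node 0 (B) by series/parallel combination:
  Rp1 = R1 ‖ R2 (parallel, both between nodes 0 and 1) = 1/(1/500 + 1/150) = 115.4 Ω
R_th = 115.4 Ω
I_n = V_th/R_th = 1.154/115.4 = 0.01 A, and R_n = R_th = 115.4 Ω

Final answer: I_n = 0.01 A, R_n = 115.4 Ω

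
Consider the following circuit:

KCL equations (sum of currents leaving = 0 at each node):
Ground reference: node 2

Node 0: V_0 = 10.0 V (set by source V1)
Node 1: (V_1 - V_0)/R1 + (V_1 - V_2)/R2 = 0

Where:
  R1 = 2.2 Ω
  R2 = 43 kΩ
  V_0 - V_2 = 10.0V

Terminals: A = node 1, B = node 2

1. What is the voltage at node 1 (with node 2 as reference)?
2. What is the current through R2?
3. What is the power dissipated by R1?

Nodal analysis, taking node 2 as the 0 V reference.
Source V1 fixes V_0 = 10 V.
KCL at each unknown node (sum of currents leaving = 0; resistances in Ω):
  Node 1: (V_1 - 10)/2.2 + (V_1 - 0)/43000 = 0
Collecting terms: 0.4546 × V_1 = 4.545  =>  V_1 = 9.999 V
Part 1:
  Read off the nodal solution: V_1 = 9.999 V
Part 2:
  I_R2 = (V_1 - V_2)/R2 = (9.999 - 0)/43000 = 0.0002325 A
  Magnitude: I_R2 = 0.0002325 A
Part 3:
  I_R1 = (V_0 - V_1)/R1 = (10 - 9.999)/2.2 = 0.0002325 A
  P_R1 = I_R1² × R1 = (0.0002325)² × 2.2 = 0.000000119 W

Final answers:
1. V_1 = 9.999 V
2. I_R2 = 0.0002325 A
3. P_R1 = 1.19e-07 W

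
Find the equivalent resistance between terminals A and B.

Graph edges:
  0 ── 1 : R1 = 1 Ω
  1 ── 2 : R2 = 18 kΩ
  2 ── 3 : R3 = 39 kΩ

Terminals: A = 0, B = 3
Reduce the network between node 0 (A) and node 3 (B) by series/parallel combination:
  Rs1 = R1 + R2 (series, joined only at node 1) = 1 + 18000 = 18000 Ω
  Rs2 = R3 + Rs1 (series, joined only at node 2) = 39000 + 18000 = 57000 Ω
R_eq = 57 kΩ

Final answer: 57 kΩ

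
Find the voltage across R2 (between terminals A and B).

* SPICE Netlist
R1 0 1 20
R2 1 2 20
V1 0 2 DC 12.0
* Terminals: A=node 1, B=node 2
R1 and R2 are in series across V1 (node 0 → node 1 → node 2), and the output A–B is taken across R2, so this is a voltage divider.
Series current: I = V1/(R1 + R2) = 12/(20 + 20) = 12/40 = 0.3 A
V_R2 = I × R2 = V1 × R2/(R1 + R2) = 12 × 20/40 = 6 V

Final answer: 6 V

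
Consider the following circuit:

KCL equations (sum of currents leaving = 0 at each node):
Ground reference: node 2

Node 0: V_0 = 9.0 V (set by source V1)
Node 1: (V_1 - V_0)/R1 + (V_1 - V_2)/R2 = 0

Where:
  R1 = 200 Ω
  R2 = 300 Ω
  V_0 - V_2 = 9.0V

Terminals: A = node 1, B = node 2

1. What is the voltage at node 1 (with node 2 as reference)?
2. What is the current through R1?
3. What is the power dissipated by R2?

Nodal analysis, taking node 2 as the 0 V reference.
Source V1 fixes V_0 = 9 V.
KCL at each unknown node (sum of currents leaving = 0; resistances in Ω):
  Node 1: (V_1 - 9)/200 + (V_1 - 0)/300 = 0
Collecting terms: 0.008333 × V_1 = 0.045  =>  V_1 = 5.4 V
Part 1:
  Read off the nodal solution: V_1 = 5.4 V
Part 2:
  I_R1 = (V_0 - V_1)/R1 = (9 - 5.4)/200 = 0.018 A
  Magnitude: I_R1 = 0.018 A
Part 3:
  I_R2 = (V_1 - V_2)/R2 = (5.4 - 0)/300 = 0.018 A
  P_R2 = I_R2² × R2 = (0.018)² × 300 = 0.0972 W

Final answers:
1. V_1 = 5.4 V
2. I_R1 = 0.018 A
3. P_R2 = 0.0972 W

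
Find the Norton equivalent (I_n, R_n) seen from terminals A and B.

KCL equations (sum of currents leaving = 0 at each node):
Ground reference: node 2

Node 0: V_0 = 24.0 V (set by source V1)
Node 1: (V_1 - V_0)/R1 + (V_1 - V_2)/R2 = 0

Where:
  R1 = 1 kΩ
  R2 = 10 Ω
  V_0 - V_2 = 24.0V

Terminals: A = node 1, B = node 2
Find the Thévenin equivalent first; then I_n = V_th/R_th and R_n = R_th.
Step 1 — V_th is the open-circuit voltage V_A - V_B (nothing connected across the terminals).
Nodal analysis, taking node 2 as the 0 V reference.
Source V1 fixes V_0 = 24 V.
KCL at each unknown node (sum of currents leaving = 0; resistances in Ω):
  Node 1: (V_1 - 24)/1000 + (V_1 - 0)/10 = 0
Collecting terms: 0.101 × V_1 = 0.024  =>  V_1 = 0.2376 V
V_th = V_1 - V_2 = 0.2376 - 0 = 0.2376 V
Step 2 — R_th: zero the source — replace V1 by a short circuit (node 2 merges into node 0) — and find the resistance seen between A (node 1) and B (node 0).
Reduce the network between node 1 (A) and node 0 (B) by series/parallel combination:
  Rp1 = R1 ‖ R2 (parallel, both between nodes 0 and 1) = 1/(1/1000 + 1/10) = 9.901 Ω
R_th = 9.901 Ω
I_n = V_th/R_th = 0.2376/9.901 = 0.024 A, and R_n = R_th = 9.901 Ω

Final answer: I_n = 0.024 A, R_n = 9.901 Ω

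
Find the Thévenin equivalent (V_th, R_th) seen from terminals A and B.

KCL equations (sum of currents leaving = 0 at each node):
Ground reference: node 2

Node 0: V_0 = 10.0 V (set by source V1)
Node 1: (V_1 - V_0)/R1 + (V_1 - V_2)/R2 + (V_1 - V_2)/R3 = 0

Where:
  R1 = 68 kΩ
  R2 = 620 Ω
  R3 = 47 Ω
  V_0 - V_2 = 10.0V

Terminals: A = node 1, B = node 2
Step 1 — V_th is the open-circuit voltage V_A - V_B (nothing connected across the terminals).
Nodal analysis, taking node 2 as the 0 V reference.
Source V1 fixes V_0 = 10 V.
KCL at each unknown node (sum of currents leaving = 0; resistances in Ω):
  Node 1: (V_1 - 10)/68000 + (V_1 - 0)/620 + (V_1 - 0)/47 = 0
Collecting terms: 0.0229 × V_1 = 0.0001471  =>  V_1 = 0.006421 V
V_th = V_1 - V_2 = 0.006421 - 0 = 0.006421 V
Step 2 — R_th: zero the source — replace V1 by a short circuit (node 2 merges into node 0) — and find the resistance seen between A (node 1) and B (node 0).
Reduce the network between node 1 (A) and node 0 (B) by series/parallel combination:
  Rp1 = R1 ‖ R2 ‖ R3 (parallel, all between nodes 0 and 1) = 1/(1/68000 + 1/620 + 1/47) = 43.66 Ω
R_th = 43.66 Ω

Final answer: V_th = 0.006421 V, R_th = 43.66 Ω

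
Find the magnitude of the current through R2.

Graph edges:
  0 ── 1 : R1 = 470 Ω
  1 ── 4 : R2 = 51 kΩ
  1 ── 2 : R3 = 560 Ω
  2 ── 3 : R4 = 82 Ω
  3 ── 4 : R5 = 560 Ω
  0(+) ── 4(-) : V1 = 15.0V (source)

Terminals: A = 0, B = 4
Nodal analysis, taking node 4 as the 0 V reference.
Source V1 fixes V_0 = 15 V.
KCL at each unknown node (sum of currents leaving = 0; resistances in Ω):
  Node 1: (V_1 - 15)/470 + (V_1 - 0)/51000 + (V_1 - V_2)/560 = 0
  Node 2: (V_2 - V_1)/560 + (V_2 - V_3)/82 = 0
  Node 3: (V_3 - V_2)/82 + (V_3 - 0)/560 = 0
Collecting terms (coefficients in siemens):
  0.003933·V_1 - 0.001786·V_2 = 0.03191
  0.01398·V_2 - 0.001786·V_1 - 0.0122·V_3 = 0
  0.01398·V_3 - 0.0122·V_2 = 0
Solving these 3 simultaneous equations (Gaussian elimination) gives:
  V_1 = 10.71 V, V_2 = 5.722 V, V_3 = 4.991 V
I_R2 = (V_1 - V_4)/R2 = (10.71 - 0)/51000 = 0.00021 A
|I_R2| = 0.00021 A

Final answer: |I_R2| = 0.00021 A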